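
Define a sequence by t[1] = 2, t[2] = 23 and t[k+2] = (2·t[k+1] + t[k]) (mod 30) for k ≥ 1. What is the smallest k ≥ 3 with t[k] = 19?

16

t[1] = 2, t[2] = 23, t[3] = 18, t[4] = 29, t[5] = 16, t[6] = 1, t[7] = 18, t[8] = 7, t[9] = 2, t[10] = 11, t[11] = 24, t[12] = 29, t[13] = 22, t[14] = 13, t[15] = 18, t[16] = 19, t[17] = 26, t[18] = 11, t[19] = 18, t[20] = 17, t[21] = 22, t[22] = 1, t[23] = 24, t[24] = 19, t[25] = 2, t[26] = 23.
The sequence repeats with period 24.
The value 19 first appears (with k ≥ 3) at t[16].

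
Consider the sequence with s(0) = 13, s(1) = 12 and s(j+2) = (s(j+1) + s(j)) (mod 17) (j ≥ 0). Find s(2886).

8

Listing terms: s(0) = 13,  s(1) = 12,  s(2) = 8,  s(3) = 3,  s(4) = 11,  s(5) = 14,  s(6) = 8,  s(7) = 5,  s(8) = 13,  s(9) = 1,  s(10) = 14,  s(11) = 15,  s(12) = 12,  s(13) = 10,  s(14) = 5,  s(15) = 15,  s(16) = 3,  s(17) = 1,  s(18) = 4,  s(19) = 5,  s(20) = 9,  s(21) = 14,  s(22) = 6,  s(23) = 3,  s(24) = 9,  s(25) = 12,  s(26) = 4,  s(27) = 16,  s(28) = 3,  s(29) = 2,  s(30) = 5,  s(31) = 7,  s(32) = 12,  s(33) = 2,  s(34) = 14,  s(35) = 16,  s(36) = 13,  s(37) = 12.
The sequence repeats with period 36.
So s(2886) = s(0 + ((2886-0) mod 36)) = s(6) = 8.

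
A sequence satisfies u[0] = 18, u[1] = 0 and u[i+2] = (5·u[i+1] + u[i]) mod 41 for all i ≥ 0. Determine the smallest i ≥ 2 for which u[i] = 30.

19

Listing terms: u[0] = 18; u[1] = 0; u[2] = 18; u[3] = 8; u[4] = 17; u[5] = 11; u[6] = 31; u[7] = 2; u[8] = 0; u[9] = 2; u[10] = 10; u[11] = 11; u[12] = 24; u[13] = 8; u[14] = 23; u[15] = 0; u[16] = 23; u[17] = 33; u[18] = 24; u[19] = 30; u[20] = 10; u[21] = 39; u[22] = 0; u[23] = 39; u[24] = 31; u[25] = 30; u[26] = 17; u[27] = 33; u[28] = 18; u[29] = 0.
Since (u[28], u[29]) = (u[0], u[1]) = (18, 0) (two consecutive terms determine the rest), the sequence is periodic with period 28.
The value 30 first appears (with i ≥ 2) at u[19].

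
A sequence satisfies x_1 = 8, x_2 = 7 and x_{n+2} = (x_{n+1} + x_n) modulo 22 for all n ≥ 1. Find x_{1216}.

Computing terms: x_1 = 8,  x_2 = 7,  x_3 = 15,  x_4 = 0,  x_5 = 15,  x_6 = 15,  x_7 = 8,  x_8 = 1,  x_9 = 9,  x_{10} = 10,  x_{11} = 19,  x_{12} = 7,  x_{13} = 4,  x_{14} = 11,  x_{15} = 15,  x_{16} = 4,  x_{17} = 19,  x_{18} = 1,  x_{19} = 20,  x_{20} = 21,  x_{21} = 19,  x_{22} = 18,  x_{23} = 15,  x_{24} = 11,  x_{25} = 4,  x_{26} = 15,  x_{27} = 19,  x_{28} = 12,  x_{29} = 9,  x_{30} = 21,  x_{31} = 8,  x_{32} = 7.
Since (x_{31}, x_{32}) = (x_1, x_2) = (8, 7) (two consecutive terms determine the rest), the sequence is periodic with period 30.
(1216 - 1) mod 30 = 15, so x_{1216} = x_{16} = 4.

4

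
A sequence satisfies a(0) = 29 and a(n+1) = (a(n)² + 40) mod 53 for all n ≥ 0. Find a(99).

Listing terms: a(0) = 29; a(1) = 33; a(2) = 16; a(3) = 31; a(4) = 47; a(5) = 23; a(6) = 39; a(7) = 24; a(8) = 33.
Since a(8) = a(1) = 33, the sequence is eventually periodic: after a pre-period of length 1 it cycles with period 7.
For n ≥ 1, a(n) depends only on (n - 1) mod 7. (99 - 1) mod 7 = 0, so a(99) = a(1) = 33.

33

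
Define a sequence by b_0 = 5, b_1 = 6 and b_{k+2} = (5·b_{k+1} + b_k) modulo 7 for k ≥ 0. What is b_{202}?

2

Computing terms: b_0 = 5, b_1 = 6, b_2 = 0, b_3 = 6, b_4 = 2, b_5 = 2, b_6 = 5, b_7 = 6.
Since (b_6, b_7) = (b_0, b_1) = (5, 6) (two consecutive terms determine the rest), the sequence is periodic with period 6.
So b_{202} = b_{0 + ((202-0) mod 6)} = b_4 = 2.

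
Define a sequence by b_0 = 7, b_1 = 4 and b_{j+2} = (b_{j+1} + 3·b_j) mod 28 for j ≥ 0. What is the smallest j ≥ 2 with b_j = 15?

11

We have b_0 = 7; b_1 = 4; b_2 = 25; b_3 = 9; b_4 = 0; b_5 = 27; b_6 = 27; b_7 = 24; b_8 = 21; b_9 = 9; b_{10} = 16; b_{11} = 15; b_{12} = 7; b_{13} = 24; b_{14} = 17; b_{15} = 5; b_{16} = 0; b_{17} = 15; b_{18} = 15; b_{19} = 4; b_{20} = 21; b_{21} = 5; b_{22} = 12; b_{23} = 27; b_{24} = 7; b_{25} = 4.
Since (b_{24}, b_{25}) = (b_0, b_1) = (7, 4) (two consecutive terms determine the rest), the sequence is periodic with period 24.
The value 15 first appears (with j ≥ 2) at b_{11}.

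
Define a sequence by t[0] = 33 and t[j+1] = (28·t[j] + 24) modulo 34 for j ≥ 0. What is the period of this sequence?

16

t[0] = 33,  t[1] = 30,  t[2] = 14,  t[3] = 8,  t[4] = 10,  t[5] = 32,  t[6] = 2,  t[7] = 12,  t[8] = 20,  t[9] = 6,  t[10] = 22,  t[11] = 28,  t[12] = 26,  t[13] = 4,  t[14] = 0,  t[15] = 24,  t[16] = 16,  t[17] = 30.
Since t[17] = t[1] = 30, the sequence is eventually periodic: after a pre-period of length 1 it cycles with period 16.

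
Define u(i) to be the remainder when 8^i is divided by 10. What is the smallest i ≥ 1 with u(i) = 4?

u(0) = 1, u(1) = 8, u(2) = 4, u(3) = 2, u(4) = 6, u(5) = 8.
Since u(5) = u(1) = 8, the sequence is eventually periodic: after a pre-period of length 1 it cycles with period 4.
The value 4 first appears (with i ≥ 1) at u(2).

2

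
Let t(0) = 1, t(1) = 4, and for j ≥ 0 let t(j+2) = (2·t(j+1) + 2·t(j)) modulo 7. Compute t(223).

2

Computing terms: t(0) = 1; t(1) = 4; t(2) = 3; t(3) = 0; t(4) = 6; t(5) = 5; t(6) = 1; t(7) = 5; t(8) = 5; t(9) = 6; t(10) = 1; t(11) = 0; t(12) = 2; t(13) = 4; t(14) = 5; t(15) = 4; t(16) = 4; t(17) = 2; t(18) = 5; t(19) = 0; t(20) = 3; t(21) = 6; t(22) = 4; t(23) = 6; t(24) = 6; t(25) = 3; t(26) = 4; t(27) = 0; t(28) = 1; t(29) = 2; t(30) = 6; t(31) = 2; t(32) = 2; t(33) = 1; t(34) = 6; t(35) = 0; t(36) = 5; t(37) = 3; t(38) = 2; t(39) = 3; t(40) = 3; t(41) = 5; t(42) = 2; t(43) = 0; t(44) = 4; t(45) = 1; t(46) = 3; t(47) = 1; t(48) = 1; t(49) = 4.
The sequence repeats with period 48.
(223 - 0) mod 48 = 31, so t(223) = t(31) = 2.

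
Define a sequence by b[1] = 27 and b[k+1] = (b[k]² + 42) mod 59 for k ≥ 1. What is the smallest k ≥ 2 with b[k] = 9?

8

We have b[1] = 27,  b[2] = 4,  b[3] = 58,  b[4] = 43,  b[5] = 3,  b[6] = 51,  b[7] = 47,  b[8] = 9,  b[9] = 5,  b[10] = 8,  b[11] = 47.
Since b[11] = b[7] = 47, the sequence is eventually periodic: after a pre-period of length 6 it cycles with period 4.
The value 9 first appears (with k ≥ 2) at b[8].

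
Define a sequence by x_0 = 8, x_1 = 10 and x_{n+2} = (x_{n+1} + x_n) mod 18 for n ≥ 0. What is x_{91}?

x_0 = 8,  x_1 = 10,  x_2 = 0,  x_3 = 10,  x_4 = 10,  x_5 = 2,  x_6 = 12,  x_7 = 14,  x_8 = 8,  x_9 = 4,  x_{10} = 12,  x_{11} = 16,  x_{12} = 10,  x_{13} = 8,  x_{14} = 0,  x_{15} = 8,  x_{16} = 8,  x_{17} = 16,  x_{18} = 6,  x_{19} = 4,  x_{20} = 10,  x_{21} = 14,  x_{22} = 6,  x_{23} = 2,  x_{24} = 8,  x_{25} = 10.
The sequence repeats with period 24.
So x_{91} = x_{0 + ((91-0) mod 24)} = x_{19} = 4.

4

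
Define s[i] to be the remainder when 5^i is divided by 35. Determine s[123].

20

s[1] = 5, s[2] = 25, s[3] = 20, s[4] = 30, s[5] = 10, s[6] = 15, s[7] = 5.
The sequence repeats with period 6.
So s[123] = s[1 + ((123-1) mod 6)] = s[3] = 20.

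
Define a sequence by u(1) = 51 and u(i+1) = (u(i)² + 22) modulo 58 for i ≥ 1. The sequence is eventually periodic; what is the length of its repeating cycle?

Listing terms: u(1) = 51,  u(2) = 13,  u(3) = 17,  u(4) = 21,  u(5) = 57,  u(6) = 23,  u(7) = 29,  u(8) = 51.
Since u(8) = u(1) = 51, the sequence is periodic with period 7.

7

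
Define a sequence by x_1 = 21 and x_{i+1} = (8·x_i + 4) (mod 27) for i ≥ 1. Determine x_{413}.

x_1 = 21,  x_2 = 10,  x_3 = 3,  x_4 = 1,  x_5 = 12,  x_6 = 19,  x_7 = 21.
The sequence repeats with period 6.
(413 - 1) mod 6 = 4, so x_{413} = x_5 = 12.

12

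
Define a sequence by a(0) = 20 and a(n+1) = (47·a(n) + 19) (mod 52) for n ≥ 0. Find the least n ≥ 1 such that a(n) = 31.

3

We have a(0) = 20, a(1) = 23, a(2) = 8, a(3) = 31, a(4) = 20.
Since a(4) = a(0) = 20, the sequence is periodic with period 4.
The value 31 first appears (with n ≥ 1) at a(3).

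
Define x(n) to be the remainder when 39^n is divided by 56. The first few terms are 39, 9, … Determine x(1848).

1

Computing terms: x(1) = 39, x(2) = 9, x(3) = 15, x(4) = 25, x(5) = 23, x(6) = 1, x(7) = 39.
Since x(7) = x(1) = 39, the sequence is periodic with period 6.
So x(1848) = x(1 + ((1848-1) mod 6)) = x(6) = 1.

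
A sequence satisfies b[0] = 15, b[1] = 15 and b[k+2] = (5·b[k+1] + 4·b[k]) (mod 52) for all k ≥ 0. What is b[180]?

27

We have b[0] = 15; b[1] = 15; b[2] = 31; b[3] = 7; b[4] = 3; b[5] = 43; b[6] = 19; b[7] = 7; b[8] = 7; b[9] = 11; b[10] = 31; b[11] = 43; b[12] = 27; b[13] = 47; b[14] = 31; b[15] = 31; b[16] = 19; b[17] = 11; b[18] = 27; b[19] = 23; b[20] = 15; b[21] = 11; b[22] = 11; b[23] = 47; b[24] = 19; b[25] = 23; b[26] = 35; b[27] = 7; b[28] = 19; b[29] = 19; b[30] = 15; b[31] = 47; b[32] = 35; b[33] = 51; b[34] = 31; b[35] = 47; b[36] = 47; b[37] = 7; b[38] = 15; b[39] = 51; b[40] = 3; b[41] = 11; b[42] = 15; b[43] = 15.
Since (b[42], b[43]) = (b[0], b[1]) = (15, 15) (two consecutive terms determine the rest), the sequence is periodic with period 42.
So b[180] = b[0 + ((180-0) mod 42)] = b[12] = 27.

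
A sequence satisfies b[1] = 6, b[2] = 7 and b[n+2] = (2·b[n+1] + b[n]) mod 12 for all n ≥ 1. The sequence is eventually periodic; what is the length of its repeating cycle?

We have b[1] = 6,  b[2] = 7,  b[3] = 8,  b[4] = 11,  b[5] = 6,  b[6] = 11,  b[7] = 4,  b[8] = 7,  b[9] = 6,  b[10] = 7.
The sequence repeats with period 8.

8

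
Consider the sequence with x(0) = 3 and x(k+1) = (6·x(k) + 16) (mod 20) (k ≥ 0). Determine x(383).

Computing terms: x(0) = 3; x(1) = 14; x(2) = 0; x(3) = 16; x(4) = 12; x(5) = 8; x(6) = 4; x(7) = 0.
Since x(7) = x(2) = 0, the sequence is eventually periodic: after a pre-period of length 2 it cycles with period 5.
For k ≥ 2, x(k) depends only on (k - 2) mod 5. (383 - 2) mod 5 = 1, so x(383) = x(3) = 16.

16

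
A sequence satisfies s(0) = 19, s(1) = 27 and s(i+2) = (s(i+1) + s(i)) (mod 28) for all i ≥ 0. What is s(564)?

s(0) = 19, s(1) = 27, s(2) = 18, s(3) = 17, s(4) = 7, s(5) = 24, s(6) = 3, s(7) = 27, s(8) = 2, s(9) = 1, s(10) = 3, s(11) = 4, s(12) = 7, s(13) = 11, s(14) = 18, s(15) = 1, s(16) = 19, s(17) = 20, s(18) = 11, s(19) = 3, s(20) = 14, s(21) = 17, s(22) = 3, s(23) = 20, s(24) = 23, s(25) = 15, s(26) = 10, s(27) = 25, s(28) = 7, s(29) = 4, s(30) = 11, s(31) = 15, s(32) = 26, s(33) = 13, s(34) = 11, s(35) = 24, s(36) = 7, s(37) = 3, s(38) = 10, s(39) = 13, s(40) = 23, s(41) = 8, s(42) = 3, s(43) = 11, s(44) = 14, s(45) = 25, s(46) = 11, s(47) = 8, s(48) = 19, s(49) = 27.
Since (s(48), s(49)) = (s(0), s(1)) = (19, 27) (two consecutive terms determine the rest), the sequence is periodic with period 48.
(564 - 0) mod 48 = 36, so s(564) = s(36) = 7.

7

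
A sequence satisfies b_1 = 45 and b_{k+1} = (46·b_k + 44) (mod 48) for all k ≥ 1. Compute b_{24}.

4

Computing terms: b_1 = 45; b_2 = 2; b_3 = 40; b_4 = 12; b_5 = 20; b_6 = 4; b_7 = 36; b_8 = 20.
Since b_8 = b_5 = 20, the sequence is eventually periodic: after a pre-period of length 4 it cycles with period 3.
For k ≥ 5, b_k depends only on (k - 5) mod 3. (24 - 5) mod 3 = 1, so b_{24} = b_6 = 4.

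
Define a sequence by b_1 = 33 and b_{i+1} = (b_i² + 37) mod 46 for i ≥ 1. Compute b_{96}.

Computing terms: b_1 = 33,  b_2 = 22,  b_3 = 15,  b_4 = 32,  b_5 = 3,  b_6 = 0,  b_7 = 37,  b_8 = 26,  b_9 = 23,  b_{10} = 14,  b_{11} = 3.
Since b_{11} = b_5 = 3, the sequence is eventually periodic: after a pre-period of length 4 it cycles with period 6.
For i ≥ 5, b_i depends only on (i - 5) mod 6. (96 - 5) mod 6 = 1, so b_{96} = b_6 = 0.

0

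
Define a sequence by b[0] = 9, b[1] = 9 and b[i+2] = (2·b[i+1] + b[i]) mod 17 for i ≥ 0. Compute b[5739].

b[0] = 9,  b[1] = 9,  b[2] = 10,  b[3] = 12,  b[4] = 0,  b[5] = 12,  b[6] = 7,  b[7] = 9,  b[8] = 8,  b[9] = 8,  b[10] = 7,  b[11] = 5,  b[12] = 0,  b[13] = 5,  b[14] = 10,  b[15] = 8,  b[16] = 9,  b[17] = 9.
Since (b[16], b[17]) = (b[0], b[1]) = (9, 9) (two consecutive terms determine the rest), the sequence is periodic with period 16.
(5739 - 0) mod 16 = 11, so b[5739] = b[11] = 5.

5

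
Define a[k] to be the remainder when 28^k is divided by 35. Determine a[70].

Listing terms: a[0] = 1,  a[1] = 28,  a[2] = 14,  a[3] = 7,  a[4] = 21,  a[5] = 28.
Since a[5] = a[1] = 28, the sequence is eventually periodic: after a pre-period of length 1 it cycles with period 4.
For k ≥ 1, a[k] depends only on (k - 1) mod 4. (70 - 1) mod 4 = 1, so a[70] = a[2] = 14.

14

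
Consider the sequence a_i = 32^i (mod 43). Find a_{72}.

Listing terms: a_0 = 1,  a_1 = 32,  a_2 = 35,  a_3 = 2,  a_4 = 21,  a_5 = 27,  a_6 = 4,  a_7 = 42,  a_8 = 11,  a_9 = 8,  a_{10} = 41,  a_{11} = 22,  a_{12} = 16,  a_{13} = 39,  a_{14} = 1.
The sequence repeats with period 14.
(72 - 0) mod 14 = 2, so a_{72} = a_2 = 35.

35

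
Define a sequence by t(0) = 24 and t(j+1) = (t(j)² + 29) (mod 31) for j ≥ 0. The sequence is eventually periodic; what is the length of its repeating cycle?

t(0) = 24,  t(1) = 16,  t(2) = 6,  t(3) = 3,  t(4) = 7,  t(5) = 16.
Since t(5) = t(1) = 16, the sequence is eventually periodic: after a pre-period of length 1 it cycles with period 4.

4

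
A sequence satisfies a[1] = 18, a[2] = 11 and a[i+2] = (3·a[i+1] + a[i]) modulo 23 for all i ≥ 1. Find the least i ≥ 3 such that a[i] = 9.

8

We have a[1] = 18, a[2] = 11, a[3] = 5, a[4] = 3, a[5] = 14, a[6] = 22, a[7] = 11, a[8] = 9, a[9] = 15, a[10] = 8, a[11] = 16, a[12] = 10, a[13] = 0, a[14] = 10, a[15] = 7, a[16] = 8, a[17] = 8, a[18] = 9, a[19] = 12, a[20] = 22, a[21] = 9, a[22] = 3, a[23] = 18, a[24] = 11.
The sequence repeats with period 22.
The value 9 first appears (with i ≥ 3) at a[8].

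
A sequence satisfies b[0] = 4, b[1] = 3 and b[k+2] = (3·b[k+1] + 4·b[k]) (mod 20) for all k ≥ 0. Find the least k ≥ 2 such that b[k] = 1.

4

b[0] = 4,  b[1] = 3,  b[2] = 5,  b[3] = 7,  b[4] = 1,  b[5] = 11,  b[6] = 17,  b[7] = 15,  b[8] = 13,  b[9] = 19,  b[10] = 9,  b[11] = 3,  b[12] = 5.
Since (b[11], b[12]) = (b[1], b[2]) = (3, 5) (two consecutive terms determine the rest), the sequence is eventually periodic: after a pre-period of length 1 it cycles with period 10.
The value 1 first appears (with k ≥ 2) at b[4].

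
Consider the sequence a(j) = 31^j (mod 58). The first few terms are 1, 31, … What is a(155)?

27

Listing terms: a(0) = 1; a(1) = 31; a(2) = 33; a(3) = 37; a(4) = 45; a(5) = 3; a(6) = 35; a(7) = 41; a(8) = 53; a(9) = 19; a(10) = 9; a(11) = 47; a(12) = 7; a(13) = 43; a(14) = 57; a(15) = 27; a(16) = 25; a(17) = 21; a(18) = 13; a(19) = 55; a(20) = 23; a(21) = 17; a(22) = 5; a(23) = 39; a(24) = 49; a(25) = 11; a(26) = 51; a(27) = 15; a(28) = 1.
The sequence repeats with period 28.
So a(155) = a(0 + ((155-0) mod 28)) = a(15) = 27.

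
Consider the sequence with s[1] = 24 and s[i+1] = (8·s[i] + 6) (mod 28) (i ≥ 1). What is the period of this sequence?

We have s[1] = 24,  s[2] = 2,  s[3] = 22,  s[4] = 14,  s[5] = 6,  s[6] = 26,  s[7] = 18,  s[8] = 10,  s[9] = 2.
Since s[9] = s[2] = 2, the sequence is eventually periodic: after a pre-period of length 1 it cycles with period 7.

7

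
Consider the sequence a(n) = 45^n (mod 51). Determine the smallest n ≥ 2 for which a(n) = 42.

Computing terms: a(1) = 45,  a(2) = 36,  a(3) = 39,  a(4) = 21,  a(5) = 27,  a(6) = 42,  a(7) = 3,  a(8) = 33,  a(9) = 6,  a(10) = 15,  a(11) = 12,  a(12) = 30,  a(13) = 24,  a(14) = 9,  a(15) = 48,  a(16) = 18,  a(17) = 45.
Since a(17) = a(1) = 45, the sequence is periodic with period 16.
The value 42 first appears (with n ≥ 2) at a(6).

6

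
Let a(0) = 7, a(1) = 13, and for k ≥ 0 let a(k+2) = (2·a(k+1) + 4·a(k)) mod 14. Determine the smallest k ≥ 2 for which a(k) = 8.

Listing terms: a(0) = 7; a(1) = 13; a(2) = 12; a(3) = 6; a(4) = 4; a(5) = 4; a(6) = 10; a(7) = 8; a(8) = 0; a(9) = 4; a(10) = 8; a(11) = 4; a(12) = 12; a(13) = 12; a(14) = 2; a(15) = 10; a(16) = 0; a(17) = 12; a(18) = 10; a(19) = 12; a(20) = 8; a(21) = 8; a(22) = 6; a(23) = 2; a(24) = 0; a(25) = 8; a(26) = 2; a(27) = 8; a(28) = 10; a(29) = 10; a(30) = 4; a(31) = 6; a(32) = 0; a(33) = 10; a(34) = 6; a(35) = 10; a(36) = 2; a(37) = 2; a(38) = 12; a(39) = 4; a(40) = 0; a(41) = 2; a(42) = 4; a(43) = 2; a(44) = 6; a(45) = 6; a(46) = 8; a(47) = 12; a(48) = 0; a(49) = 6; a(50) = 12; a(51) = 6.
Since (a(50), a(51)) = (a(2), a(3)) = (12, 6) (two consecutive terms determine the rest), the sequence is eventually periodic: after a pre-period of length 2 it cycles with period 48.
The value 8 first appears (with k ≥ 2) at a(7).

7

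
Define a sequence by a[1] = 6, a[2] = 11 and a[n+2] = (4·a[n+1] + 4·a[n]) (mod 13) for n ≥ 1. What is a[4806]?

10

We have a[1] = 6,  a[2] = 11,  a[3] = 3,  a[4] = 4,  a[5] = 2,  a[6] = 11,  a[7] = 0,  a[8] = 5,  a[9] = 7,  a[10] = 9,  a[11] = 12,  a[12] = 6,  a[13] = 7,  a[14] = 0,  a[15] = 2,  a[16] = 8,  a[17] = 1,  a[18] = 10,  a[19] = 5,  a[20] = 8,  a[21] = 0,  a[22] = 6,  a[23] = 11.
Since (a[22], a[23]) = (a[1], a[2]) = (6, 11) (two consecutive terms determine the rest), the sequence is periodic with period 21.
So a[4806] = a[1 + ((4806-1) mod 21)] = a[18] = 10.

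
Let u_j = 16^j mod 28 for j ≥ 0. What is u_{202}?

We have u_0 = 1, u_1 = 16, u_2 = 4, u_3 = 8, u_4 = 16.
Since u_4 = u_1 = 16, the sequence is eventually periodic: after a pre-period of length 1 it cycles with period 3.
For j ≥ 1, u_j depends only on (j - 1) mod 3. (202 - 1) mod 3 = 0, so u_{202} = u_1 = 16.

16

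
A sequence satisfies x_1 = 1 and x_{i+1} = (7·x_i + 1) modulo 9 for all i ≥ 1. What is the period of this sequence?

We have x_1 = 1; x_2 = 8; x_3 = 3; x_4 = 4; x_5 = 2; x_6 = 6; x_7 = 7; x_8 = 5; x_9 = 0; x_{10} = 1.
Since x_{10} = x_1 = 1, the sequence is periodic with period 9.

9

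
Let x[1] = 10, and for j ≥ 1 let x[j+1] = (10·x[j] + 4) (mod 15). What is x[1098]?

x[1] = 10,  x[2] = 14,  x[3] = 9,  x[4] = 4,  x[5] = 14.
Since x[5] = x[2] = 14, the sequence is eventually periodic: after a pre-period of length 1 it cycles with period 3.
For j ≥ 2, x[j] depends only on (j - 2) mod 3. (1098 - 2) mod 3 = 1, so x[1098] = x[3] = 9.

9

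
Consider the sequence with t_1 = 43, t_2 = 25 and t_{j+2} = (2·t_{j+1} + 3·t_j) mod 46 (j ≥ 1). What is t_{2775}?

Listing terms: t_1 = 43,  t_2 = 25,  t_3 = 41,  t_4 = 19,  t_5 = 23,  t_6 = 11,  t_7 = 45,  t_8 = 31,  t_9 = 13,  t_{10} = 27,  t_{11} = 1,  t_{12} = 37,  t_{13} = 31,  t_{14} = 35,  t_{15} = 25,  t_{16} = 17,  t_{17} = 17,  t_{18} = 39,  t_{19} = 37,  t_{20} = 7,  t_{21} = 33,  t_{22} = 41,  t_{23} = 43,  t_{24} = 25.
Since (t_{23}, t_{24}) = (t_1, t_2) = (43, 25) (two consecutive terms determine the rest), the sequence is periodic with period 22.
(2775 - 1) mod 22 = 2, so t_{2775} = t_3 = 41.

41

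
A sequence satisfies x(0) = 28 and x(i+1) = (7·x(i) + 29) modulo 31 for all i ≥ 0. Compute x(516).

Computing terms: x(0) = 28; x(1) = 8; x(2) = 23; x(3) = 4; x(4) = 26; x(5) = 25; x(6) = 18; x(7) = 0; x(8) = 29; x(9) = 15; x(10) = 10; x(11) = 6; x(12) = 9; x(13) = 30; x(14) = 22; x(15) = 28.
Since x(15) = x(0) = 28, the sequence is periodic with period 15.
(516 - 0) mod 15 = 6, so x(516) = x(6) = 18.

18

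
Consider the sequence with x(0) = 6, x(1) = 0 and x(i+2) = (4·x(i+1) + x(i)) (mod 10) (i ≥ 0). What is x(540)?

x(0) = 6, x(1) = 0, x(2) = 6, x(3) = 4, x(4) = 2, x(5) = 2, x(6) = 0, x(7) = 2, x(8) = 8, x(9) = 4, x(10) = 4, x(11) = 0, x(12) = 4, x(13) = 6, x(14) = 8, x(15) = 8, x(16) = 0, x(17) = 8, x(18) = 2, x(19) = 6, x(20) = 6, x(21) = 0.
The sequence repeats with period 20.
(540 - 0) mod 20 = 0, so x(540) = x(0) = 6.

6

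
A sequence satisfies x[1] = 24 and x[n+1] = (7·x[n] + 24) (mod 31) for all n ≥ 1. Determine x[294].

28

Computing terms: x[1] = 24, x[2] = 6, x[3] = 4, x[4] = 21, x[5] = 16, x[6] = 12, x[7] = 15, x[8] = 5, x[9] = 28, x[10] = 3, x[11] = 14, x[12] = 29, x[13] = 10, x[14] = 1, x[15] = 0, x[16] = 24.
The sequence repeats with period 15.
So x[294] = x[1 + ((294-1) mod 15)] = x[9] = 28.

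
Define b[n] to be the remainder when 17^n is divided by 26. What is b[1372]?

Computing terms: b[1] = 17, b[2] = 3, b[3] = 25, b[4] = 9, b[5] = 23, b[6] = 1, b[7] = 17.
The sequence repeats with period 6.
(1372 - 1) mod 6 = 3, so b[1372] = b[4] = 9.

9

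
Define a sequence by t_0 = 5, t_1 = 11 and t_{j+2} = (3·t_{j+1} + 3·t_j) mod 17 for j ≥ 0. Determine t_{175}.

t_0 = 5; t_1 = 11; t_2 = 14; t_3 = 7; t_4 = 12; t_5 = 6; t_6 = 3; t_7 = 10; t_8 = 5; t_9 = 11.
Since (t_8, t_9) = (t_0, t_1) = (5, 11) (two consecutive terms determine the rest), the sequence is periodic with period 8.
So t_{175} = t_{0 + ((175-0) mod 8)} = t_7 = 10.

10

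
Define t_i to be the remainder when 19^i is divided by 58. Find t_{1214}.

Listing terms: t_0 = 1; t_1 = 19; t_2 = 13; t_3 = 15; t_4 = 53; t_5 = 21; t_6 = 51; t_7 = 41; t_8 = 25; t_9 = 11; t_{10} = 35; t_{11} = 27; t_{12} = 49; t_{13} = 3; t_{14} = 57; t_{15} = 39; t_{16} = 45; t_{17} = 43; t_{18} = 5; t_{19} = 37; t_{20} = 7; t_{21} = 17; t_{22} = 33; t_{23} = 47; t_{24} = 23; t_{25} = 31; t_{26} = 9; t_{27} = 55; t_{28} = 1.
Since t_{28} = t_0 = 1, the sequence is periodic with period 28.
So t_{1214} = t_{0 + ((1214-0) mod 28)} = t_{10} = 35.

35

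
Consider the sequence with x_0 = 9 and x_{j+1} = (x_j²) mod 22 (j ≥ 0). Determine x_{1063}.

3

Listing terms: x_0 = 9; x_1 = 15; x_2 = 5; x_3 = 3; x_4 = 9.
The sequence repeats with period 4.
(1063 - 0) mod 4 = 3, so x_{1063} = x_3 = 3.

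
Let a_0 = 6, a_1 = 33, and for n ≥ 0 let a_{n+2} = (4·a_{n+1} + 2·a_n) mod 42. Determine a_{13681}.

12

Listing terms: a_0 = 6; a_1 = 33; a_2 = 18; a_3 = 12; a_4 = 0; a_5 = 24; a_6 = 12; a_7 = 12; a_8 = 30; a_9 = 18; a_{10} = 6; a_{11} = 18; a_{12} = 0; a_{13} = 36; a_{14} = 18; a_{15} = 18; a_{16} = 24; a_{17} = 6; a_{18} = 30; a_{19} = 6; a_{20} = 0; a_{21} = 12; a_{22} = 6; a_{23} = 6; a_{24} = 36; a_{25} = 30; a_{26} = 24; a_{27} = 30; a_{28} = 0; a_{29} = 18; a_{30} = 30; a_{31} = 30; a_{32} = 12; a_{33} = 24; a_{34} = 36; a_{35} = 24; a_{36} = 0; a_{37} = 6; a_{38} = 24; a_{39} = 24; a_{40} = 18; a_{41} = 36; a_{42} = 12; a_{43} = 36; a_{44} = 0; a_{45} = 30; a_{46} = 36; a_{47} = 36; a_{48} = 6; a_{49} = 12; a_{50} = 18; a_{51} = 12.
Since (a_{50}, a_{51}) = (a_2, a_3) = (18, 12) (two consecutive terms determine the rest), the sequence is eventually periodic: after a pre-period of length 2 it cycles with period 48.
For n ≥ 2, a_n depends only on (n - 2) mod 48. (13681 - 2) mod 48 = 47, so a_{13681} = a_{49} = 12.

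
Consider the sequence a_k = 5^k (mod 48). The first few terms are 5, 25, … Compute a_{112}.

1

a_1 = 5,  a_2 = 25,  a_3 = 29,  a_4 = 1,  a_5 = 5.
The sequence repeats with period 4.
So a_{112} = a_{1 + ((112-1) mod 4)} = a_4 = 1.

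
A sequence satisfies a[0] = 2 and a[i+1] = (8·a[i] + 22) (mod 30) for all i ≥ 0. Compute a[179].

20

We have a[0] = 2, a[1] = 8, a[2] = 26, a[3] = 20, a[4] = 2.
Since a[4] = a[0] = 2, the sequence is periodic with period 4.
(179 - 0) mod 4 = 3, so a[179] = a[3] = 20.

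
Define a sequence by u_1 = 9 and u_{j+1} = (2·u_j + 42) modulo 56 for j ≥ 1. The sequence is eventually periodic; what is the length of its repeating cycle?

u_1 = 9; u_2 = 4; u_3 = 50; u_4 = 30; u_5 = 46; u_6 = 22; u_7 = 30.
Since u_7 = u_4 = 30, the sequence is eventually periodic: after a pre-period of length 3 it cycles with period 3.

3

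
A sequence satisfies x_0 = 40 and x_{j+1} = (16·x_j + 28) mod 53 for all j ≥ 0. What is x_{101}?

16

Computing terms: x_0 = 40; x_1 = 32; x_2 = 10; x_3 = 29; x_4 = 15; x_5 = 3; x_6 = 23; x_7 = 25; x_8 = 4; x_9 = 39; x_{10} = 16; x_{11} = 19; x_{12} = 14; x_{13} = 40.
Since x_{13} = x_0 = 40, the sequence is periodic with period 13.
So x_{101} = x_{0 + ((101-0) mod 13)} = x_{10} = 16.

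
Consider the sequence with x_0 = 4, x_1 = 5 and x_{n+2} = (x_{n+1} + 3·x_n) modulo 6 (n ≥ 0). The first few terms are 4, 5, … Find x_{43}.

5

x_0 = 4; x_1 = 5; x_2 = 5; x_3 = 2; x_4 = 5; x_5 = 5.
Since (x_4, x_5) = (x_1, x_2) = (5, 5) (two consecutive terms determine the rest), the sequence is eventually periodic: after a pre-period of length 1 it cycles with period 3.
For n ≥ 1, x_n depends only on (n - 1) mod 3. (43 - 1) mod 3 = 0, so x_{43} = x_1 = 5.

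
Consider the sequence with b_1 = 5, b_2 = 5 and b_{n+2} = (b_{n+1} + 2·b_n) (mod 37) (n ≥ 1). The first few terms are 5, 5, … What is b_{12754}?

Computing terms: b_1 = 5; b_2 = 5; b_3 = 15; b_4 = 25; b_5 = 18; b_6 = 31; b_7 = 30; b_8 = 18; b_9 = 4; b_{10} = 3; b_{11} = 11; b_{12} = 17; b_{13} = 2; b_{14} = 36; b_{15} = 3; b_{16} = 1; b_{17} = 7; b_{18} = 9; b_{19} = 23; b_{20} = 4; b_{21} = 13; b_{22} = 21; b_{23} = 10; b_{24} = 15; b_{25} = 35; b_{26} = 28; b_{27} = 24; b_{28} = 6; b_{29} = 17; b_{30} = 29; b_{31} = 26; b_{32} = 10; b_{33} = 25; b_{34} = 8; b_{35} = 21; b_{36} = 0; b_{37} = 5; b_{38} = 5.
Since (b_{37}, b_{38}) = (b_1, b_2) = (5, 5) (two consecutive terms determine the rest), the sequence is periodic with period 36.
(12754 - 1) mod 36 = 9, so b_{12754} = b_{10} = 3.

3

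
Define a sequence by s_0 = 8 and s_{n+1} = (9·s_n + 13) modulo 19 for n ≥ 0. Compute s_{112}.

11

We have s_0 = 8; s_1 = 9; s_2 = 18; s_3 = 4; s_4 = 11; s_5 = 17; s_6 = 14; s_7 = 6; s_8 = 10; s_9 = 8.
Since s_9 = s_0 = 8, the sequence is periodic with period 9.
(112 - 0) mod 9 = 4, so s_{112} = s_4 = 11.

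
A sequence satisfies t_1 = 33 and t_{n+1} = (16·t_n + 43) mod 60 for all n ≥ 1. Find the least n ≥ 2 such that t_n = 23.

We have t_1 = 33,  t_2 = 31,  t_3 = 59,  t_4 = 27,  t_5 = 55,  t_6 = 23,  t_7 = 51,  t_8 = 19,  t_9 = 47,  t_{10} = 15,  t_{11} = 43,  t_{12} = 11,  t_{13} = 39,  t_{14} = 7,  t_{15} = 35,  t_{16} = 3,  t_{17} = 31.
Since t_{17} = t_2 = 31, the sequence is eventually periodic: after a pre-period of length 1 it cycles with period 15.
The value 23 first appears (with n ≥ 2) at t_6.

6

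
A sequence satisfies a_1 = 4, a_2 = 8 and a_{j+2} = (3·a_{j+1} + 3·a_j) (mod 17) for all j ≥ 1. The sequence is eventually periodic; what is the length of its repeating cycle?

Listing terms: a_1 = 4,  a_2 = 8,  a_3 = 2,  a_4 = 13,  a_5 = 11,  a_6 = 4,  a_7 = 11,  a_8 = 11,  a_9 = 15,  a_{10} = 10,  a_{11} = 7,  a_{12} = 0,  a_{13} = 4,  a_{14} = 12,  a_{15} = 14,  a_{16} = 10,  a_{17} = 4,  a_{18} = 8.
Since (a_{17}, a_{18}) = (a_1, a_2) = (4, 8) (two consecutive terms determine the rest), the sequence is periodic with period 16.

16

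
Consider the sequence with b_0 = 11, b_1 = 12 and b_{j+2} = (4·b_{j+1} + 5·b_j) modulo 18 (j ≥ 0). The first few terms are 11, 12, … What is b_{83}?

14

Listing terms: b_0 = 11,  b_1 = 12,  b_2 = 13,  b_3 = 4,  b_4 = 9,  b_5 = 2,  b_6 = 17,  b_7 = 6,  b_8 = 1,  b_9 = 16,  b_{10} = 15,  b_{11} = 14,  b_{12} = 5,  b_{13} = 0,  b_{14} = 7,  b_{15} = 10,  b_{16} = 3,  b_{17} = 8,  b_{18} = 11,  b_{19} = 12.
Since (b_{18}, b_{19}) = (b_0, b_1) = (11, 12) (two consecutive terms determine the rest), the sequence is periodic with period 18.
(83 - 0) mod 18 = 11, so b_{83} = b_{11} = 14.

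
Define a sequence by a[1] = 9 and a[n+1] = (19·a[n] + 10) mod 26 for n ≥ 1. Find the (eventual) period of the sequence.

Listing terms: a[1] = 9,  a[2] = 25,  a[3] = 17,  a[4] = 21,  a[5] = 19,  a[6] = 7,  a[7] = 13,  a[8] = 23,  a[9] = 5,  a[10] = 1,  a[11] = 3,  a[12] = 15,  a[13] = 9.
The sequence repeats with period 12.

12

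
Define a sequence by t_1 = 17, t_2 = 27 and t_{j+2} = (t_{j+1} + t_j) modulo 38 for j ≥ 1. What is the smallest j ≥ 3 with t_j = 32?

t_1 = 17,  t_2 = 27,  t_3 = 6,  t_4 = 33,  t_5 = 1,  t_6 = 34,  t_7 = 35,  t_8 = 31,  t_9 = 28,  t_{10} = 21,  t_{11} = 11,  t_{12} = 32,  t_{13} = 5,  t_{14} = 37,  t_{15} = 4,  t_{16} = 3,  t_{17} = 7,  t_{18} = 10,  t_{19} = 17,  t_{20} = 27.
Since (t_{19}, t_{20}) = (t_1, t_2) = (17, 27) (two consecutive terms determine the rest), the sequence is periodic with period 18.
The value 32 first appears (with j ≥ 3) at t_{12}.

12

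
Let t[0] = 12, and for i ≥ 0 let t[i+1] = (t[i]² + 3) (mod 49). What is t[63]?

t[0] = 12; t[1] = 0; t[2] = 3; t[3] = 12.
The sequence repeats with period 3.
So t[63] = t[0 + ((63-0) mod 3)] = t[0] = 12.

12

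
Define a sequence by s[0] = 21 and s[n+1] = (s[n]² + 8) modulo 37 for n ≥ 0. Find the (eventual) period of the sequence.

s[0] = 21,  s[1] = 5,  s[2] = 33,  s[3] = 24,  s[4] = 29,  s[5] = 35,  s[6] = 12,  s[7] = 4,  s[8] = 24.
Since s[8] = s[3] = 24, the sequence is eventually periodic: after a pre-period of length 3 it cycles with period 5.

5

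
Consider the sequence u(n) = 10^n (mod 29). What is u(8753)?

Computing terms: u(0) = 1; u(1) = 10; u(2) = 13; u(3) = 14; u(4) = 24; u(5) = 8; u(6) = 22; u(7) = 17; u(8) = 25; u(9) = 18; u(10) = 6; u(11) = 2; u(12) = 20; u(13) = 26; u(14) = 28; u(15) = 19; u(16) = 16; u(17) = 15; u(18) = 5; u(19) = 21; u(20) = 7; u(21) = 12; u(22) = 4; u(23) = 11; u(24) = 23; u(25) = 27; u(26) = 9; u(27) = 3; u(28) = 1.
The sequence repeats with period 28.
(8753 - 0) mod 28 = 17, so u(8753) = u(17) = 15.

15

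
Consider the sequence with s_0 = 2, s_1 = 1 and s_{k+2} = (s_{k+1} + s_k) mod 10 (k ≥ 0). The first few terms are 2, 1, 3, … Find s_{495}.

4

Listing terms: s_0 = 2,  s_1 = 1,  s_2 = 3,  s_3 = 4,  s_4 = 7,  s_5 = 1,  s_6 = 8,  s_7 = 9,  s_8 = 7,  s_9 = 6,  s_{10} = 3,  s_{11} = 9,  s_{12} = 2,  s_{13} = 1.
Since (s_{12}, s_{13}) = (s_0, s_1) = (2, 1) (two consecutive terms determine the rest), the sequence is periodic with period 12.
So s_{495} = s_{0 + ((495-0) mod 12)} = s_3 = 4.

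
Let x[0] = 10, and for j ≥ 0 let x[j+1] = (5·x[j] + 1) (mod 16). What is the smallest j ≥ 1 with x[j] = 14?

12

Computing terms: x[0] = 10, x[1] = 3, x[2] = 0, x[3] = 1, x[4] = 6, x[5] = 15, x[6] = 12, x[7] = 13, x[8] = 2, x[9] = 11, x[10] = 8, x[11] = 9, x[12] = 14, x[13] = 7, x[14] = 4, x[15] = 5, x[16] = 10.
Since x[16] = x[0] = 10, the sequence is periodic with period 16.
The value 14 first appears (with j ≥ 1) at x[12].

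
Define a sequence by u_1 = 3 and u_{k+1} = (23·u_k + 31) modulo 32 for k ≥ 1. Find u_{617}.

Computing terms: u_1 = 3; u_2 = 4; u_3 = 27; u_4 = 12; u_5 = 19; u_6 = 20; u_7 = 11; u_8 = 28; u_9 = 3.
The sequence repeats with period 8.
(617 - 1) mod 8 = 0, so u_{617} = u_1 = 3.

3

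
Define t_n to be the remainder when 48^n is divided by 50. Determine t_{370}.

Computing terms: t_1 = 48,  t_2 = 4,  t_3 = 42,  t_4 = 16,  t_5 = 18,  t_6 = 14,  t_7 = 22,  t_8 = 6,  t_9 = 38,  t_{10} = 24,  t_{11} = 2,  t_{12} = 46,  t_{13} = 8,  t_{14} = 34,  t_{15} = 32,  t_{16} = 36,  t_{17} = 28,  t_{18} = 44,  t_{19} = 12,  t_{20} = 26,  t_{21} = 48.
The sequence repeats with period 20.
(370 - 1) mod 20 = 9, so t_{370} = t_{10} = 24.

24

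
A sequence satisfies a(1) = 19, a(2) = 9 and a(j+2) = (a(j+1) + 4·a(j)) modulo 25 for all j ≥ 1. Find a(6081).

5

We have a(1) = 19; a(2) = 9; a(3) = 10; a(4) = 21; a(5) = 11; a(6) = 20; a(7) = 14; a(8) = 19; a(9) = 0; a(10) = 1; a(11) = 1; a(12) = 5; a(13) = 9; a(14) = 4; a(15) = 15; a(16) = 6; a(17) = 16; a(18) = 15; a(19) = 4; a(20) = 14; a(21) = 5; a(22) = 11; a(23) = 6; a(24) = 0; a(25) = 24; a(26) = 24; a(27) = 20; a(28) = 16; a(29) = 21; a(30) = 10; a(31) = 19; a(32) = 9.
Since (a(31), a(32)) = (a(1), a(2)) = (19, 9) (two consecutive terms determine the rest), the sequence is periodic with period 30.
So a(6081) = a(1 + ((6081-1) mod 30)) = a(21) = 5.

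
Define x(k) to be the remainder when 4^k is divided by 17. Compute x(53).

Listing terms: x(0) = 1,  x(1) = 4,  x(2) = 16,  x(3) = 13,  x(4) = 1.
Since x(4) = x(0) = 1, the sequence is periodic with period 4.
So x(53) = x(0 + ((53-0) mod 4)) = x(1) = 4.

4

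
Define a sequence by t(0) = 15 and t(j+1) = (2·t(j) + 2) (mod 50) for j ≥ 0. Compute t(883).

Listing terms: t(0) = 15; t(1) = 32; t(2) = 16; t(3) = 34; t(4) = 20; t(5) = 42; t(6) = 36; t(7) = 24; t(8) = 0; t(9) = 2; t(10) = 6; t(11) = 14; t(12) = 30; t(13) = 12; t(14) = 26; t(15) = 4; t(16) = 10; t(17) = 22; t(18) = 46; t(19) = 44; t(20) = 40; t(21) = 32.
Since t(21) = t(1) = 32, the sequence is eventually periodic: after a pre-period of length 1 it cycles with period 20.
For j ≥ 1, t(j) depends only on (j - 1) mod 20. (883 - 1) mod 20 = 2, so t(883) = t(3) = 34.

34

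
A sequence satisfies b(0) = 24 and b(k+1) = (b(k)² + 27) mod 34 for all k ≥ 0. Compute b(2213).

11

We have b(0) = 24, b(1) = 25, b(2) = 6, b(3) = 29, b(4) = 18, b(5) = 11, b(6) = 12, b(7) = 1, b(8) = 28, b(9) = 29.
Since b(9) = b(3) = 29, the sequence is eventually periodic: after a pre-period of length 3 it cycles with period 6.
For k ≥ 3, b(k) depends only on (k - 3) mod 6. (2213 - 3) mod 6 = 2, so b(2213) = b(5) = 11.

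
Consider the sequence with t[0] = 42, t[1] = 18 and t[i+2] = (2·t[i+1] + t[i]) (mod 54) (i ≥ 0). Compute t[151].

Listing terms: t[0] = 42, t[1] = 18, t[2] = 24, t[3] = 12, t[4] = 48, t[5] = 0, t[6] = 48, t[7] = 42, t[8] = 24, t[9] = 36, t[10] = 42, t[11] = 12, t[12] = 12, t[13] = 36, t[14] = 30, t[15] = 42, t[16] = 6, t[17] = 0, t[18] = 6, t[19] = 12, t[20] = 30, t[21] = 18, t[22] = 12, t[23] = 42, t[24] = 42, t[25] = 18.
Since (t[24], t[25]) = (t[0], t[1]) = (42, 18) (two consecutive terms determine the rest), the sequence is periodic with period 24.
So t[151] = t[0 + ((151-0) mod 24)] = t[7] = 42.

42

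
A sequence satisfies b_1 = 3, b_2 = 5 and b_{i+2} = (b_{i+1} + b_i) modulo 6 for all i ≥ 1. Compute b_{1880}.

5

b_1 = 3, b_2 = 5, b_3 = 2, b_4 = 1, b_5 = 3, b_6 = 4, b_7 = 1, b_8 = 5, b_9 = 0, b_{10} = 5, b_{11} = 5, b_{12} = 4, b_{13} = 3, b_{14} = 1, b_{15} = 4, b_{16} = 5, b_{17} = 3, b_{18} = 2, b_{19} = 5, b_{20} = 1, b_{21} = 0, b_{22} = 1, b_{23} = 1, b_{24} = 2, b_{25} = 3, b_{26} = 5.
The sequence repeats with period 24.
So b_{1880} = b_{1 + ((1880-1) mod 24)} = b_8 = 5.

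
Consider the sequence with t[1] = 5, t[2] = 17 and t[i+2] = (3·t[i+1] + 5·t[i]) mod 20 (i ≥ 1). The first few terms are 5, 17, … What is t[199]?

Listing terms: t[1] = 5; t[2] = 17; t[3] = 16; t[4] = 13; t[5] = 19; t[6] = 2; t[7] = 1; t[8] = 13; t[9] = 4; t[10] = 17; t[11] = 11; t[12] = 18; t[13] = 9; t[14] = 17; t[15] = 16.
Since (t[14], t[15]) = (t[2], t[3]) = (17, 16) (two consecutive terms determine the rest), the sequence is eventually periodic: after a pre-period of length 1 it cycles with period 12.
For i ≥ 2, t[i] depends only on (i - 2) mod 12. (199 - 2) mod 12 = 5, so t[199] = t[7] = 1.

1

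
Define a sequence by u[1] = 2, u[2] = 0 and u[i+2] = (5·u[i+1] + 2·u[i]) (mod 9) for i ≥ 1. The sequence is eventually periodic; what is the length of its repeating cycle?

Listing terms: u[1] = 2; u[2] = 0; u[3] = 4; u[4] = 2; u[5] = 0.
The sequence repeats with period 3.

3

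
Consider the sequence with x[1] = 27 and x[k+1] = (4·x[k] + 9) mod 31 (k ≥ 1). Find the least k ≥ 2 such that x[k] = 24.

Computing terms: x[1] = 27, x[2] = 24, x[3] = 12, x[4] = 26, x[5] = 20, x[6] = 27.
Since x[6] = x[1] = 27, the sequence is periodic with period 5.
The value 24 first appears (with k ≥ 2) at x[2].

2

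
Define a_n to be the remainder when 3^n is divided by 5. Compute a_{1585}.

3

We have a_0 = 1,  a_1 = 3,  a_2 = 4,  a_3 = 2,  a_4 = 1.
The sequence repeats with period 4.
So a_{1585} = a_{0 + ((1585-0) mod 4)} = a_1 = 3.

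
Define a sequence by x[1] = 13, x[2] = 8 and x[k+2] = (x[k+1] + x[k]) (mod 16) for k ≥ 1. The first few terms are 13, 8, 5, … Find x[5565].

We have x[1] = 13, x[2] = 8, x[3] = 5, x[4] = 13, x[5] = 2, x[6] = 15, x[7] = 1, x[8] = 0, x[9] = 1, x[10] = 1, x[11] = 2, x[12] = 3, x[13] = 5, x[14] = 8, x[15] = 13, x[16] = 5, x[17] = 2, x[18] = 7, x[19] = 9, x[20] = 0, x[21] = 9, x[22] = 9, x[23] = 2, x[24] = 11, x[25] = 13, x[26] = 8.
Since (x[25], x[26]) = (x[1], x[2]) = (13, 8) (two consecutive terms determine the rest), the sequence is periodic with period 24.
So x[5565] = x[1 + ((5565-1) mod 24)] = x[21] = 9.

9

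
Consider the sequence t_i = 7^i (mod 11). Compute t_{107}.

We have t_0 = 1; t_1 = 7; t_2 = 5; t_3 = 2; t_4 = 3; t_5 = 10; t_6 = 4; t_7 = 6; t_8 = 9; t_9 = 8; t_{10} = 1.
The sequence repeats with period 10.
(107 - 0) mod 10 = 7, so t_{107} = t_7 = 6.

6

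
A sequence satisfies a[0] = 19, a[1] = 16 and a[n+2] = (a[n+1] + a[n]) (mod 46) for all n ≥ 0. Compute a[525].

a[0] = 19; a[1] = 16; a[2] = 35; a[3] = 5; a[4] = 40; a[5] = 45; a[6] = 39; a[7] = 38; a[8] = 31; a[9] = 23; a[10] = 8; a[11] = 31; a[12] = 39; a[13] = 24; a[14] = 17; a[15] = 41; a[16] = 12; a[17] = 7; a[18] = 19; a[19] = 26; a[20] = 45; a[21] = 25; a[22] = 24; a[23] = 3; a[24] = 27; a[25] = 30; a[26] = 11; a[27] = 41; a[28] = 6; a[29] = 1; a[30] = 7; a[31] = 8; a[32] = 15; a[33] = 23; a[34] = 38; a[35] = 15; a[36] = 7; a[37] = 22; a[38] = 29; a[39] = 5; a[40] = 34; a[41] = 39; a[42] = 27; a[43] = 20; a[44] = 1; a[45] = 21; a[46] = 22; a[47] = 43; a[48] = 19; a[49] = 16.
The sequence repeats with period 48.
(525 - 0) mod 48 = 45, so a[525] = a[45] = 21.

21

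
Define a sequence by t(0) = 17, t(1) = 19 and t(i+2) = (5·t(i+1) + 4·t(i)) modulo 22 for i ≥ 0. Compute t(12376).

21

Computing terms: t(0) = 17, t(1) = 19, t(2) = 9, t(3) = 11, t(4) = 3, t(5) = 15, t(6) = 21, t(7) = 11, t(8) = 7, t(9) = 13, t(10) = 5, t(11) = 11, t(12) = 9, t(13) = 1, t(14) = 19, t(15) = 11, t(16) = 21, t(17) = 17, t(18) = 15, t(19) = 11, t(20) = 5, t(21) = 3, t(22) = 13, t(23) = 11, t(24) = 19, t(25) = 7, t(26) = 1, t(27) = 11, t(28) = 15, t(29) = 9, t(30) = 17, t(31) = 11, t(32) = 13, t(33) = 21, t(34) = 3, t(35) = 11, t(36) = 1, t(37) = 5, t(38) = 7, t(39) = 11, t(40) = 17, t(41) = 19.
The sequence repeats with period 40.
(12376 - 0) mod 40 = 16, so t(12376) = t(16) = 21.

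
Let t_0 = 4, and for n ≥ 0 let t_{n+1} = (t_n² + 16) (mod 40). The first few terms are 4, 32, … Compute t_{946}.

We have t_0 = 4, t_1 = 32, t_2 = 0, t_3 = 16, t_4 = 32.
Since t_4 = t_1 = 32, the sequence is eventually periodic: after a pre-period of length 1 it cycles with period 3.
For n ≥ 1, t_n depends only on (n - 1) mod 3. (946 - 1) mod 3 = 0, so t_{946} = t_1 = 32.

32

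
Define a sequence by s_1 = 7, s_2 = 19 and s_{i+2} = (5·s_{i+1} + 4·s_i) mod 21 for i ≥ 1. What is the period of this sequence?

48

We have s_1 = 7,  s_2 = 19,  s_3 = 18,  s_4 = 19,  s_5 = 20,  s_6 = 8,  s_7 = 15,  s_8 = 2,  s_9 = 7,  s_{10} = 1,  s_{11} = 12,  s_{12} = 1,  s_{13} = 11,  s_{14} = 17,  s_{15} = 3,  s_{16} = 20,  s_{17} = 7,  s_{18} = 10,  s_{19} = 15,  s_{20} = 10,  s_{21} = 5,  s_{22} = 2,  s_{23} = 9,  s_{24} = 11,  s_{25} = 7,  s_{26} = 16,  s_{27} = 3,  s_{28} = 16,  s_{29} = 8,  s_{30} = 20,  s_{31} = 6,  s_{32} = 5,  s_{33} = 7,  s_{34} = 13,  s_{35} = 9,  s_{36} = 13,  s_{37} = 17,  s_{38} = 11,  s_{39} = 18,  s_{40} = 8,  s_{41} = 7,  s_{42} = 4,  s_{43} = 6,  s_{44} = 4,  s_{45} = 2,  s_{46} = 5,  s_{47} = 12,  s_{48} = 17,  s_{49} = 7,  s_{50} = 19.
The sequence repeats with period 48.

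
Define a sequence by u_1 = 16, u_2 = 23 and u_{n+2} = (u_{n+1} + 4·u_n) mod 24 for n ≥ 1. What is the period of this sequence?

8

We have u_1 = 16; u_2 = 23; u_3 = 15; u_4 = 11; u_5 = 23; u_6 = 19; u_7 = 15; u_8 = 19; u_9 = 7; u_{10} = 11; u_{11} = 15; u_{12} = 11.
Since (u_{11}, u_{12}) = (u_3, u_4) = (15, 11) (two consecutive terms determine the rest), the sequence is eventually periodic: after a pre-period of length 2 it cycles with period 8.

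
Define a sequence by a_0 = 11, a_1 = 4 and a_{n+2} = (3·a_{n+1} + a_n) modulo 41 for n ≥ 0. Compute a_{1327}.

a_0 = 11, a_1 = 4, a_2 = 23, a_3 = 32, a_4 = 37, a_5 = 20, a_6 = 15, a_7 = 24, a_8 = 5, a_9 = 39, a_{10} = 40, a_{11} = 36, a_{12} = 25, a_{13} = 29, a_{14} = 30, a_{15} = 37, a_{16} = 18, a_{17} = 9, a_{18} = 4, a_{19} = 21, a_{20} = 26, a_{21} = 17, a_{22} = 36, a_{23} = 2, a_{24} = 1, a_{25} = 5, a_{26} = 16, a_{27} = 12, a_{28} = 11, a_{29} = 4.
Since (a_{28}, a_{29}) = (a_0, a_1) = (11, 4) (two consecutive terms determine the rest), the sequence is periodic with period 28.
(1327 - 0) mod 28 = 11, so a_{1327} = a_{11} = 36.

36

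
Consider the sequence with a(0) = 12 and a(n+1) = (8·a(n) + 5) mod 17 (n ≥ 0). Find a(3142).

Listing terms: a(0) = 12, a(1) = 16, a(2) = 14, a(3) = 15, a(4) = 6, a(5) = 2, a(6) = 4, a(7) = 3, a(8) = 12.
The sequence repeats with period 8.
(3142 - 0) mod 8 = 6, so a(3142) = a(6) = 4.

4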